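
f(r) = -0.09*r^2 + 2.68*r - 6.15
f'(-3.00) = 3.22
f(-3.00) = -15.00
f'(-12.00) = 4.84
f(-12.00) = -51.27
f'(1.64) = 2.38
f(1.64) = -2.00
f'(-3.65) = 3.34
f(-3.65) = -17.13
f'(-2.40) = 3.11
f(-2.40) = -13.10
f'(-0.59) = 2.79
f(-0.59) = -7.76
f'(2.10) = 2.30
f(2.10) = -0.92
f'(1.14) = 2.47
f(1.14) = -3.21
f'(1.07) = 2.49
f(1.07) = -3.39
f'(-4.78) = 3.54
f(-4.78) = -21.02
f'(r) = 2.68 - 0.18*r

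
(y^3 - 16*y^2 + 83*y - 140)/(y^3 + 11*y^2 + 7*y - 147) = (y^3 - 16*y^2 + 83*y - 140)/(y^3 + 11*y^2 + 7*y - 147)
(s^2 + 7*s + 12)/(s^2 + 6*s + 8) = (s + 3)/(s + 2)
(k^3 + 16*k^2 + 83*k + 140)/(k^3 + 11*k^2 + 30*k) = (k^2 + 11*k + 28)/(k*(k + 6))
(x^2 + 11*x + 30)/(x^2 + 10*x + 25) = (x + 6)/(x + 5)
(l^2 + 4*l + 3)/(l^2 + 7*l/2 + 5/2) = 2*(l + 3)/(2*l + 5)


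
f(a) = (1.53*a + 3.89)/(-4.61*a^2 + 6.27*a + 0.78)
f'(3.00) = 0.31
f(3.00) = -0.39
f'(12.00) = 0.00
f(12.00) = -0.04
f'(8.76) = 0.01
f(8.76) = -0.06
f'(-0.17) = -165.60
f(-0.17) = -8.66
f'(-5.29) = -0.00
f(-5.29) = 0.03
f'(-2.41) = -0.04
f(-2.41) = -0.00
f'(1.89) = 4.74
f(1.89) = -1.77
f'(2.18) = 1.59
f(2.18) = -0.97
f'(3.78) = 0.12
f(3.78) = -0.23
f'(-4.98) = -0.00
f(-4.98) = 0.03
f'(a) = (1.53*a + 3.89)*(9.22*a - 6.27)/(-4.61*a^2 + 6.27*a + 0.78)^2 + 1.53/(-4.61*a^2 + 6.27*a + 0.78) = (7.0533*a^2 + 35.8658*a - 23.1969)/(21.2521*a^4 - 57.8094*a^3 + 32.1213*a^2 + 9.7812*a + 0.6084)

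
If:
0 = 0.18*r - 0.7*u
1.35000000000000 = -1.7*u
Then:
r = -3.09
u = -0.79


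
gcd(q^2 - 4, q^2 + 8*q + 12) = q + 2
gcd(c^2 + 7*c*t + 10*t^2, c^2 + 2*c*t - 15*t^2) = c + 5*t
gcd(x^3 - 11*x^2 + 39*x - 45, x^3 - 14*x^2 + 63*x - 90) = x^2 - 8*x + 15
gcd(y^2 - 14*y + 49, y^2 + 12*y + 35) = 1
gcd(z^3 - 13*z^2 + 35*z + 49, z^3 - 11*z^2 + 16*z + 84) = z - 7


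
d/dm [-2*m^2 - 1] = -4*m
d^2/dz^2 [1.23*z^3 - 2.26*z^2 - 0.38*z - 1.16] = 7.38*z - 4.52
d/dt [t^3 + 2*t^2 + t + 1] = 3*t^2 + 4*t + 1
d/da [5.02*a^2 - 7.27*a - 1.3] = 10.04*a - 7.27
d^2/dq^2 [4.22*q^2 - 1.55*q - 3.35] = 8.44000000000000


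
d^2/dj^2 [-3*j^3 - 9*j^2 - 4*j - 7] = -18*j - 18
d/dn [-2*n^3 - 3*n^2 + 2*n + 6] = -6*n^2 - 6*n + 2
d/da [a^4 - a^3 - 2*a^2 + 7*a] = 4*a^3 - 3*a^2 - 4*a + 7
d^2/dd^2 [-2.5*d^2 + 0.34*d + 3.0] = -5.00000000000000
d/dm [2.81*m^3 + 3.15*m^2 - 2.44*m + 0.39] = 8.43*m^2 + 6.3*m - 2.44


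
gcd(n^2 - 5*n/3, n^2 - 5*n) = n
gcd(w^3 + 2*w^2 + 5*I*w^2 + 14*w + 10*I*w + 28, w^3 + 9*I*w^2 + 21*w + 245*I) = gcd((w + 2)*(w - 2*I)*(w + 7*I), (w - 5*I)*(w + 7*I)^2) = w + 7*I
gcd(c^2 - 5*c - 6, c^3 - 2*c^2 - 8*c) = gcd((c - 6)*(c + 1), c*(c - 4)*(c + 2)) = 1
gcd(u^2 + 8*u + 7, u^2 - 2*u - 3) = u + 1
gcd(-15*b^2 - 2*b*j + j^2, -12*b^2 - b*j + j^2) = 3*b + j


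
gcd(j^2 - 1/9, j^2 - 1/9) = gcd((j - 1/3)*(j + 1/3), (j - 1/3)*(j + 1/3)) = j^2 - 1/9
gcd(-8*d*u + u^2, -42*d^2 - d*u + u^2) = 1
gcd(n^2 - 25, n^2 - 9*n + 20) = n - 5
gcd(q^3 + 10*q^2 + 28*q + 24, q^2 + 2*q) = q + 2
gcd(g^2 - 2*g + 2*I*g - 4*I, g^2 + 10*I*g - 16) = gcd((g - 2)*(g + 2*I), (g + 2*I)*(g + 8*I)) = g + 2*I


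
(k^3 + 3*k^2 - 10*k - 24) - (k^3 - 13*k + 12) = 3*k^2 + 3*k - 36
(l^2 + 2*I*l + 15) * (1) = l^2 + 2*I*l + 15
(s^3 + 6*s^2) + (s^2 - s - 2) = s^3 + 7*s^2 - s - 2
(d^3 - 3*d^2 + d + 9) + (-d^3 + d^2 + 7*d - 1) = -2*d^2 + 8*d + 8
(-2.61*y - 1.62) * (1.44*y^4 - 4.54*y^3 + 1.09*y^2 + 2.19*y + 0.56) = -3.7584*y^5 + 9.5166*y^4 + 4.5099*y^3 - 7.4817*y^2 - 5.0094*y - 0.9072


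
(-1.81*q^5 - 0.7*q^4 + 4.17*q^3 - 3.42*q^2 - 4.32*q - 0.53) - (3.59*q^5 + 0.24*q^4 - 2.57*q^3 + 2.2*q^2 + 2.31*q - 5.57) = -5.4*q^5 - 0.94*q^4 + 6.74*q^3 - 5.62*q^2 - 6.63*q + 5.04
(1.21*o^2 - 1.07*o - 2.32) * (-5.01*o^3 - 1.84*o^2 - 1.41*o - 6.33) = -6.0621*o^5 + 3.1343*o^4 + 11.8859*o^3 - 1.8818*o^2 + 10.0443*o + 14.6856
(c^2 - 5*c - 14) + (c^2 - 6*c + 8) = 2*c^2 - 11*c - 6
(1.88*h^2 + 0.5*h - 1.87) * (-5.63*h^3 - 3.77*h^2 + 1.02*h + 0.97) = -10.5844*h^5 - 9.9026*h^4 + 10.5607*h^3 + 9.3835*h^2 - 1.4224*h - 1.8139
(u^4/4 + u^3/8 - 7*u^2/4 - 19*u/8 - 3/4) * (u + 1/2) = u^5/4 + u^4/4 - 27*u^3/16 - 13*u^2/4 - 31*u/16 - 3/8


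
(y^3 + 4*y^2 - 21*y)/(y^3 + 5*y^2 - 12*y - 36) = y*(y + 7)/(y^2 + 8*y + 12)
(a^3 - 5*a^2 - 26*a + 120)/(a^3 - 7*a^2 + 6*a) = (a^2 + a - 20)/(a*(a - 1))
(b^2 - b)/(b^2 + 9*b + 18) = b*(b - 1)/(b^2 + 9*b + 18)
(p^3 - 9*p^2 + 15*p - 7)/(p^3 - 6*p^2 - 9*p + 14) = (p - 1)/(p + 2)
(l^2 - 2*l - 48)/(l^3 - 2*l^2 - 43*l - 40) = (l + 6)/(l^2 + 6*l + 5)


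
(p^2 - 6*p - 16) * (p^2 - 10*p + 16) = p^4 - 16*p^3 + 60*p^2 + 64*p - 256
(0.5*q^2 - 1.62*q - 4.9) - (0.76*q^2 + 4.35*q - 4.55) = -0.26*q^2 - 5.97*q - 0.350000000000001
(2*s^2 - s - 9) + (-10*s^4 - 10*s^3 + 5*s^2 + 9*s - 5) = -10*s^4 - 10*s^3 + 7*s^2 + 8*s - 14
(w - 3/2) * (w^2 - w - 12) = w^3 - 5*w^2/2 - 21*w/2 + 18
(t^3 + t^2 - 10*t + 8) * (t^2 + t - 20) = t^5 + 2*t^4 - 29*t^3 - 22*t^2 + 208*t - 160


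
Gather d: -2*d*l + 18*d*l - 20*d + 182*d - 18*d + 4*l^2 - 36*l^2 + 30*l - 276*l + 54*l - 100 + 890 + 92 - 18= d*(16*l + 144) - 32*l^2 - 192*l + 864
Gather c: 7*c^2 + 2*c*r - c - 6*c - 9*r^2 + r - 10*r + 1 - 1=7*c^2 + c*(2*r - 7) - 9*r^2 - 9*r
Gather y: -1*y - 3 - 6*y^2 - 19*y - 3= -6*y^2 - 20*y - 6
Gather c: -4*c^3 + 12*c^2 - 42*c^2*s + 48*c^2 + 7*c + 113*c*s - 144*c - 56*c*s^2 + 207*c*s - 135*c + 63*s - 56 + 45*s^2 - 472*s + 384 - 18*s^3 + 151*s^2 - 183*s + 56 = -4*c^3 + c^2*(60 - 42*s) + c*(-56*s^2 + 320*s - 272) - 18*s^3 + 196*s^2 - 592*s + 384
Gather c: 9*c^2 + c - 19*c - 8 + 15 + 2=9*c^2 - 18*c + 9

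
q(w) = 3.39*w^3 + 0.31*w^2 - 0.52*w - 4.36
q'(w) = 10.17*w^2 + 0.62*w - 0.52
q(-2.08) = -32.44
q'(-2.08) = 42.19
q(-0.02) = -4.35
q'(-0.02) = -0.53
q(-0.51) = -4.46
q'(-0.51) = 1.81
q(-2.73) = -69.60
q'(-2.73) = 73.58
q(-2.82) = -76.45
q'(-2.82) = 78.61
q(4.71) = 354.28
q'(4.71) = 228.01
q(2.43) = 44.85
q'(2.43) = 61.04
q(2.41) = 43.64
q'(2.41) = 60.04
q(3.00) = 88.40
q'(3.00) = 92.87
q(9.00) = 2487.38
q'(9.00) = 828.83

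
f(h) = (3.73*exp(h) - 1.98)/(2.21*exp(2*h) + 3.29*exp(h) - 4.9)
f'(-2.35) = -0.05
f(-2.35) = 0.36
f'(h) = (3.73*exp(h) - 1.98)*(-4.42*exp(2*h) - 3.29*exp(h))/(2.21*exp(2*h) + 3.29*exp(h) - 4.9)^2 + 3.73*exp(h)/(2.21*exp(2*h) + 3.29*exp(h) - 4.9) = (-8.2433*exp(2*h) + 8.7516*exp(h) - 11.7628)*exp(h)/(4.8841*exp(4*h) + 14.5418*exp(3*h) - 10.8339*exp(2*h) - 32.242*exp(h) + 24.01)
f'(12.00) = 0.00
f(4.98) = 0.01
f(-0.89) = 0.14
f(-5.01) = 0.40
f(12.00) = 0.00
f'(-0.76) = -0.53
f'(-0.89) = -0.39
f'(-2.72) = -0.03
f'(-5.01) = -0.00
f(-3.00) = 0.38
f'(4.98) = -0.01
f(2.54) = 0.12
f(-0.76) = 0.08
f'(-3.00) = -0.03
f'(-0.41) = -2.09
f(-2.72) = 0.37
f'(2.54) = -0.10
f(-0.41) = -0.28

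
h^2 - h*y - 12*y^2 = (h - 4*y)*(h + 3*y)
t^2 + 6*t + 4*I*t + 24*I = (t + 6)*(t + 4*I)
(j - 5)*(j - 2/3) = j^2 - 17*j/3 + 10/3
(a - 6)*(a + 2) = a^2 - 4*a - 12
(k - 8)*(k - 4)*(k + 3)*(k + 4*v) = k^4 + 4*k^3*v - 9*k^3 - 36*k^2*v - 4*k^2 - 16*k*v + 96*k + 384*v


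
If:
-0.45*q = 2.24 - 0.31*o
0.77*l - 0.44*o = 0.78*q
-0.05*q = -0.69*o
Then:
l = -5.52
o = -0.38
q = -5.24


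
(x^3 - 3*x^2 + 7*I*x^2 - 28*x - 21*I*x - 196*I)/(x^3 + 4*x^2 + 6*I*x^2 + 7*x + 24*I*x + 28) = (x - 7)/(x - I)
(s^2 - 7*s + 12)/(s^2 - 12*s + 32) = (s - 3)/(s - 8)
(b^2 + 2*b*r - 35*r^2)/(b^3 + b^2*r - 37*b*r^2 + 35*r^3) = 1/(b - r)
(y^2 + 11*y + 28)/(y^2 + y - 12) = (y + 7)/(y - 3)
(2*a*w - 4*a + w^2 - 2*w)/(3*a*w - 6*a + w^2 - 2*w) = (2*a + w)/(3*a + w)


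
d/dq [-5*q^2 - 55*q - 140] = -10*q - 55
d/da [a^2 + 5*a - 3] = 2*a + 5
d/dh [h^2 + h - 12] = 2*h + 1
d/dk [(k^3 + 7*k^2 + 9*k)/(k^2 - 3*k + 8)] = (k^4 - 6*k^3 - 6*k^2 + 112*k + 72)/(k^4 - 6*k^3 + 25*k^2 - 48*k + 64)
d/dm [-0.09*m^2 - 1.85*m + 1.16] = -0.18*m - 1.85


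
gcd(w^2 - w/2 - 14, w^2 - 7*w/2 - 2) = w - 4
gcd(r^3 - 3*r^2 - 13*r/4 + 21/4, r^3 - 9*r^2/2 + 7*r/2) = r^2 - 9*r/2 + 7/2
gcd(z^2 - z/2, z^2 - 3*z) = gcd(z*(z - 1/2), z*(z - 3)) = z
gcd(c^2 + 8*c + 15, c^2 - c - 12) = c + 3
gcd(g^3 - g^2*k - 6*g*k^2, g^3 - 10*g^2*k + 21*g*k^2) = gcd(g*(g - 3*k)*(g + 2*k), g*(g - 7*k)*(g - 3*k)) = g^2 - 3*g*k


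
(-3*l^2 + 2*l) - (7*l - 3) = -3*l^2 - 5*l + 3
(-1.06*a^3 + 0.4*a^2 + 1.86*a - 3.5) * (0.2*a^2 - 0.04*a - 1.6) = -0.212*a^5 + 0.1224*a^4 + 2.052*a^3 - 1.4144*a^2 - 2.836*a + 5.6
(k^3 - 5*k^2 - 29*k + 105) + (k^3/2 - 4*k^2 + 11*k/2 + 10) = 3*k^3/2 - 9*k^2 - 47*k/2 + 115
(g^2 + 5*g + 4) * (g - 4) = g^3 + g^2 - 16*g - 16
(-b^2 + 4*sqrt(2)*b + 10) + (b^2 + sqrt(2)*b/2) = 9*sqrt(2)*b/2 + 10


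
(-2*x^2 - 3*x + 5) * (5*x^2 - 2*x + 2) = -10*x^4 - 11*x^3 + 27*x^2 - 16*x + 10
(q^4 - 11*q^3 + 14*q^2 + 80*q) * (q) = q^5 - 11*q^4 + 14*q^3 + 80*q^2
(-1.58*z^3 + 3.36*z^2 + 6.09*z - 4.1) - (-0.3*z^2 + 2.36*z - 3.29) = -1.58*z^3 + 3.66*z^2 + 3.73*z - 0.81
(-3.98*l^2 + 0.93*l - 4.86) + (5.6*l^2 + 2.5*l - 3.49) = 1.62*l^2 + 3.43*l - 8.35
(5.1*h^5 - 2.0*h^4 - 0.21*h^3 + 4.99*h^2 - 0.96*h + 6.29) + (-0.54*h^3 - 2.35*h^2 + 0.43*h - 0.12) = 5.1*h^5 - 2.0*h^4 - 0.75*h^3 + 2.64*h^2 - 0.53*h + 6.17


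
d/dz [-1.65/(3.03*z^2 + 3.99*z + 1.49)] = (9.999*z + 6.5835)/(3.03*z^2 + 3.99*z + 1.49)^2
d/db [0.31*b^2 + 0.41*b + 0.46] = 0.62*b + 0.41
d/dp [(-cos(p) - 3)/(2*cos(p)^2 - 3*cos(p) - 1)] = (-12*cos(p) - cos(2*p) + 7)*sin(p)/(3*cos(p) - cos(2*p))^2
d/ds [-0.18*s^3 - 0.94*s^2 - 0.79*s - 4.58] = -0.54*s^2 - 1.88*s - 0.79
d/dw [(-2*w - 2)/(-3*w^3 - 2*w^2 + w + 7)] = 2*(3*w^3 + 2*w^2 - w - (w + 1)*(9*w^2 + 4*w - 1) - 7)/(3*w^3 + 2*w^2 - w - 7)^2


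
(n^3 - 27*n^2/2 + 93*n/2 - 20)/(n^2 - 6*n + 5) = (n^2 - 17*n/2 + 4)/(n - 1)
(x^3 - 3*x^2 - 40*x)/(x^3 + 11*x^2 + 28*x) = (x^2 - 3*x - 40)/(x^2 + 11*x + 28)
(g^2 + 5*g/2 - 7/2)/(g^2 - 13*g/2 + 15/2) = (2*g^2 + 5*g - 7)/(2*g^2 - 13*g + 15)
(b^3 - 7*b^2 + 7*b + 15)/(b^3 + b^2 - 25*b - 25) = (b - 3)/(b + 5)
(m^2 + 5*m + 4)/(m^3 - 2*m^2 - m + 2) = (m + 4)/(m^2 - 3*m + 2)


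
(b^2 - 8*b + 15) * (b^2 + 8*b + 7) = b^4 - 42*b^2 + 64*b + 105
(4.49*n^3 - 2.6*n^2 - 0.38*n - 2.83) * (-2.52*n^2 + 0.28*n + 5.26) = -11.3148*n^5 + 7.8092*n^4 + 23.847*n^3 - 6.6508*n^2 - 2.7912*n - 14.8858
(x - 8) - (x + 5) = -13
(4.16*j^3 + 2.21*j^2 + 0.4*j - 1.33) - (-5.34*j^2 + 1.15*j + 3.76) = 4.16*j^3 + 7.55*j^2 - 0.75*j - 5.09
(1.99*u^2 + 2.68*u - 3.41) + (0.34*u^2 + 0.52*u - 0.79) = 2.33*u^2 + 3.2*u - 4.2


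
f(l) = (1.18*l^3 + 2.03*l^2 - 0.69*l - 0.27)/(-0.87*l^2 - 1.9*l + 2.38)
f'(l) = (1.74*l + 1.9)*(1.18*l^3 + 2.03*l^2 - 0.69*l - 0.27)/(-0.87*l^2 - 1.9*l + 2.38)^2 + (3.54*l^2 + 4.06*l - 0.69)/(-0.87*l^2 - 1.9*l + 2.38)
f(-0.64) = 0.21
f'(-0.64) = -0.52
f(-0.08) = -0.08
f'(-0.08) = -0.45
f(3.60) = -5.00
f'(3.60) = -1.21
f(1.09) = -4.03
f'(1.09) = 10.14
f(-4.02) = 10.23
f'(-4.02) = 2.95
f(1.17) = -3.47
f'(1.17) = 4.61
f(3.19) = -4.51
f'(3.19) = -1.17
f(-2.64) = -4.51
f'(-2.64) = 19.08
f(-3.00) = -47.16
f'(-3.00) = 702.24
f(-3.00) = -47.16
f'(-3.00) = 702.24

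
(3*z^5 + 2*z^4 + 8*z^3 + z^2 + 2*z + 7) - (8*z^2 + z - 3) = 3*z^5 + 2*z^4 + 8*z^3 - 7*z^2 + z + 10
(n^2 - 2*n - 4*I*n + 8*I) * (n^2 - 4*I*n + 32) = n^4 - 2*n^3 - 8*I*n^3 + 16*n^2 + 16*I*n^2 - 32*n - 128*I*n + 256*I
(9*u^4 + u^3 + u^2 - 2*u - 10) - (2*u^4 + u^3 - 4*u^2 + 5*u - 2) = 7*u^4 + 5*u^2 - 7*u - 8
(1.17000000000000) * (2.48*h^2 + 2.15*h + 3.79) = 2.9016*h^2 + 2.5155*h + 4.4343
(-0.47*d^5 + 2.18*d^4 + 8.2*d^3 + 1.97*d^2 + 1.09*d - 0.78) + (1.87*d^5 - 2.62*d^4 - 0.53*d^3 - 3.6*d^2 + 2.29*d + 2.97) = 1.4*d^5 - 0.44*d^4 + 7.67*d^3 - 1.63*d^2 + 3.38*d + 2.19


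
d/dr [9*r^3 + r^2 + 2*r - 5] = 27*r^2 + 2*r + 2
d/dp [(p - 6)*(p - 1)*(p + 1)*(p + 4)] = 4*p^3 - 6*p^2 - 50*p + 2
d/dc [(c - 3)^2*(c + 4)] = (c - 3)*(3*c + 5)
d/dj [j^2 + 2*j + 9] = 2*j + 2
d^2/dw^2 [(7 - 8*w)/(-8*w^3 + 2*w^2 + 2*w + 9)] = 4*(768*w^5 - 1536*w^4 + 528*w^3 + 1854*w^2 - 1014*w - 23)/(512*w^9 - 384*w^8 - 288*w^7 - 1544*w^6 + 936*w^5 + 732*w^4 + 1720*w^3 - 594*w^2 - 486*w - 729)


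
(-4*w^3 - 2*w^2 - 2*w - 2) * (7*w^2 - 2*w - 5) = -28*w^5 - 6*w^4 + 10*w^3 + 14*w + 10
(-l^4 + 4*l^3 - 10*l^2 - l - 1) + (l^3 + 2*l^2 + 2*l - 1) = -l^4 + 5*l^3 - 8*l^2 + l - 2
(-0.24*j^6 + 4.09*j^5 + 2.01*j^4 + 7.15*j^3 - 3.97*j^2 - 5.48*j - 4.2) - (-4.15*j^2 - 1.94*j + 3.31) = -0.24*j^6 + 4.09*j^5 + 2.01*j^4 + 7.15*j^3 + 0.18*j^2 - 3.54*j - 7.51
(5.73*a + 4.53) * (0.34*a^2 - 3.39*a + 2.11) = 1.9482*a^3 - 17.8845*a^2 - 3.2664*a + 9.5583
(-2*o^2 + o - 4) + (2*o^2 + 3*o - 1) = 4*o - 5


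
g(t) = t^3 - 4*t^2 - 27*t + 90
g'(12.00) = 309.00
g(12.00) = 918.00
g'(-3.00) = 24.00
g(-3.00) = 108.00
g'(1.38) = -32.33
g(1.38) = 47.75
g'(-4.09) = 55.90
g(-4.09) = 65.10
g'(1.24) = -32.31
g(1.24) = 52.28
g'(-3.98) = 52.36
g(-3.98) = 71.05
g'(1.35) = -32.33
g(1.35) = 48.72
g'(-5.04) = 89.52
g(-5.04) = -3.55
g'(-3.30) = 32.07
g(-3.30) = 99.60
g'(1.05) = -32.09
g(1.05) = 58.40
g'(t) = 3*t^2 - 8*t - 27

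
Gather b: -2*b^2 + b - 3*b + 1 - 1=-2*b^2 - 2*b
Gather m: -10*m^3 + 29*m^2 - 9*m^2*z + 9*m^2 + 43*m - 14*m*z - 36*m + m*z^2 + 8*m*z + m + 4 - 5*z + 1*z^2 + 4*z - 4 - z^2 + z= -10*m^3 + m^2*(38 - 9*z) + m*(z^2 - 6*z + 8)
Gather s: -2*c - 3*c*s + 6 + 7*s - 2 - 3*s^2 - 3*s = -2*c - 3*s^2 + s*(4 - 3*c) + 4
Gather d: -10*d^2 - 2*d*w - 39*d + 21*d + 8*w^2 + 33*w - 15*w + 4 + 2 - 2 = -10*d^2 + d*(-2*w - 18) + 8*w^2 + 18*w + 4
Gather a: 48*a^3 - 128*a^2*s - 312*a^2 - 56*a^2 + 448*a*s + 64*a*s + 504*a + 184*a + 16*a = 48*a^3 + a^2*(-128*s - 368) + a*(512*s + 704)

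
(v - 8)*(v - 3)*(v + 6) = v^3 - 5*v^2 - 42*v + 144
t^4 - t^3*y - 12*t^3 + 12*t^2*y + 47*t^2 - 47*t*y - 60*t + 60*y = (t - 5)*(t - 4)*(t - 3)*(t - y)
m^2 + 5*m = m*(m + 5)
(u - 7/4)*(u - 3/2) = u^2 - 13*u/4 + 21/8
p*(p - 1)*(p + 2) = p^3 + p^2 - 2*p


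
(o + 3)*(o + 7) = o^2 + 10*o + 21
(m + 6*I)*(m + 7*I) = m^2 + 13*I*m - 42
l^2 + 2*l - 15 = (l - 3)*(l + 5)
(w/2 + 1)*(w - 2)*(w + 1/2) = w^3/2 + w^2/4 - 2*w - 1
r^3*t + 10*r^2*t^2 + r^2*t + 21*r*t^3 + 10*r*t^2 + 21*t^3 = (r + 3*t)*(r + 7*t)*(r*t + t)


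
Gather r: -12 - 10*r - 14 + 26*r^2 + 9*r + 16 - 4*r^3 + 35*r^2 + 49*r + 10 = -4*r^3 + 61*r^2 + 48*r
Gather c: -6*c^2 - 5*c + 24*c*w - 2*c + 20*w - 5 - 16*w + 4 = -6*c^2 + c*(24*w - 7) + 4*w - 1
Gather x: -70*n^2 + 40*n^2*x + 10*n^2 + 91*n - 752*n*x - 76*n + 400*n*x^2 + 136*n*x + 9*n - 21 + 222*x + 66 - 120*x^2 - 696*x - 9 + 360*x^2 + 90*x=-60*n^2 + 24*n + x^2*(400*n + 240) + x*(40*n^2 - 616*n - 384) + 36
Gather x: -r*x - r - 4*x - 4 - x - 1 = -r + x*(-r - 5) - 5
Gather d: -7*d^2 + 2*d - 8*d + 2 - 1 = -7*d^2 - 6*d + 1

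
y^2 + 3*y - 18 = (y - 3)*(y + 6)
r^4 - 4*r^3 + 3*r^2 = r^2*(r - 3)*(r - 1)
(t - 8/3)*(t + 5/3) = t^2 - t - 40/9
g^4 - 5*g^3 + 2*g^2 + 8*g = g*(g - 4)*(g - 2)*(g + 1)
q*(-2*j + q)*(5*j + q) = -10*j^2*q + 3*j*q^2 + q^3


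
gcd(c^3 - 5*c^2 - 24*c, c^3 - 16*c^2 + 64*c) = c^2 - 8*c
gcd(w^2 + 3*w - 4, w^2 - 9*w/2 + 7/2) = w - 1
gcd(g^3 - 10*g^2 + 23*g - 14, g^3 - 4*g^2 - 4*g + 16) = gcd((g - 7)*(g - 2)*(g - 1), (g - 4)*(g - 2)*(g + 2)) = g - 2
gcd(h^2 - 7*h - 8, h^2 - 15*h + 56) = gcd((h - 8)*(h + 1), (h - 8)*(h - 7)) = h - 8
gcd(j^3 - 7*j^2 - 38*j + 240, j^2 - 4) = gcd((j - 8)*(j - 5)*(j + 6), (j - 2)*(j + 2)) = 1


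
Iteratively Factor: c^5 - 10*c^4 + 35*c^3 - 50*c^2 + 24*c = (c)*(c^4 - 10*c^3 + 35*c^2 - 50*c + 24) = c*(c - 1)*(c^3 - 9*c^2 + 26*c - 24) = c*(c - 2)*(c - 1)*(c^2 - 7*c + 12) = c*(c - 3)*(c - 2)*(c - 1)*(c - 4)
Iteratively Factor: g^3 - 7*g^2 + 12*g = (g)*(g^2 - 7*g + 12) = g*(g - 4)*(g - 3)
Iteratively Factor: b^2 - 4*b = (b)*(b - 4)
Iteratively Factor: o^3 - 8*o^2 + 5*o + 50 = (o + 2)*(o^2 - 10*o + 25) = (o - 5)*(o + 2)*(o - 5)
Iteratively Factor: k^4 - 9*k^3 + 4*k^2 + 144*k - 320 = (k - 4)*(k^3 - 5*k^2 - 16*k + 80) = (k - 4)*(k + 4)*(k^2 - 9*k + 20) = (k - 4)^2*(k + 4)*(k - 5)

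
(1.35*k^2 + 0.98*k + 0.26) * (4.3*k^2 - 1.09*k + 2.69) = 5.805*k^4 + 2.7425*k^3 + 3.6813*k^2 + 2.3528*k + 0.6994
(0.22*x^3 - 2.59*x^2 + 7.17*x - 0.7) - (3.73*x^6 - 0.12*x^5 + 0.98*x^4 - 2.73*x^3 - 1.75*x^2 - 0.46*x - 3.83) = -3.73*x^6 + 0.12*x^5 - 0.98*x^4 + 2.95*x^3 - 0.84*x^2 + 7.63*x + 3.13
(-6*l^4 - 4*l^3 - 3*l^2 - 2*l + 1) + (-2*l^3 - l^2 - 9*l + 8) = -6*l^4 - 6*l^3 - 4*l^2 - 11*l + 9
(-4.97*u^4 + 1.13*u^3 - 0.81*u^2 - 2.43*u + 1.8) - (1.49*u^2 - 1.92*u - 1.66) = -4.97*u^4 + 1.13*u^3 - 2.3*u^2 - 0.51*u + 3.46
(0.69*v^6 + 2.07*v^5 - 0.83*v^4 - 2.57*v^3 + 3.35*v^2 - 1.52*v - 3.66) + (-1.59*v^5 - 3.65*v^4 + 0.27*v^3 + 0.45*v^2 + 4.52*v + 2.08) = 0.69*v^6 + 0.48*v^5 - 4.48*v^4 - 2.3*v^3 + 3.8*v^2 + 3.0*v - 1.58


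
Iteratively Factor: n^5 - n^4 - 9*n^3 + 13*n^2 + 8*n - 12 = (n - 2)*(n^4 + n^3 - 7*n^2 - n + 6) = (n - 2)*(n - 1)*(n^3 + 2*n^2 - 5*n - 6) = (n - 2)^2*(n - 1)*(n^2 + 4*n + 3) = (n - 2)^2*(n - 1)*(n + 1)*(n + 3)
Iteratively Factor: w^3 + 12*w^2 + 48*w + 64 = (w + 4)*(w^2 + 8*w + 16) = (w + 4)^2*(w + 4)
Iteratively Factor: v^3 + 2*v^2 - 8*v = (v - 2)*(v^2 + 4*v) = (v - 2)*(v + 4)*(v)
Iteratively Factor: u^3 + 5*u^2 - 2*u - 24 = (u + 4)*(u^2 + u - 6) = (u - 2)*(u + 4)*(u + 3)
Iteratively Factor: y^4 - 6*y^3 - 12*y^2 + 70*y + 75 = (y + 1)*(y^3 - 7*y^2 - 5*y + 75) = (y - 5)*(y + 1)*(y^2 - 2*y - 15) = (y - 5)*(y + 1)*(y + 3)*(y - 5)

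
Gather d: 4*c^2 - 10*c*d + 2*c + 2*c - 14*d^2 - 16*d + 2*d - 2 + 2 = 4*c^2 + 4*c - 14*d^2 + d*(-10*c - 14)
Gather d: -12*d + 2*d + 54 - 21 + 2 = 35 - 10*d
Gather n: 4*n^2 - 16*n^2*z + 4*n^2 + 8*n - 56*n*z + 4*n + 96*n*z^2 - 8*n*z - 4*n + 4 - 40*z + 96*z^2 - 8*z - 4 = n^2*(8 - 16*z) + n*(96*z^2 - 64*z + 8) + 96*z^2 - 48*z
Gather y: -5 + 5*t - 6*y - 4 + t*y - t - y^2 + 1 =4*t - y^2 + y*(t - 6) - 8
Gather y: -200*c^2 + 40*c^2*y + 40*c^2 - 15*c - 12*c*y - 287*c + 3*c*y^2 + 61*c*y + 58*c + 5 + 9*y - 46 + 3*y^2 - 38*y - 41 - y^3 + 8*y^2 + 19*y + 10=-160*c^2 - 244*c - y^3 + y^2*(3*c + 11) + y*(40*c^2 + 49*c - 10) - 72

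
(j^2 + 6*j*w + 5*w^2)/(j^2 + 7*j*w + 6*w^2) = (j + 5*w)/(j + 6*w)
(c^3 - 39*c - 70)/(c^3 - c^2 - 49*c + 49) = (c^2 + 7*c + 10)/(c^2 + 6*c - 7)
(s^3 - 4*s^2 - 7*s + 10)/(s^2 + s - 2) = s - 5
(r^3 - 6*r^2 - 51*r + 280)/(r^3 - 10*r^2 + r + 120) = (r + 7)/(r + 3)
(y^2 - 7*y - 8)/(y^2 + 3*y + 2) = (y - 8)/(y + 2)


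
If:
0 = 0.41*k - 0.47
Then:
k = 1.15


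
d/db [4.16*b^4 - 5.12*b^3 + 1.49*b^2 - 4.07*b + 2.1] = 16.64*b^3 - 15.36*b^2 + 2.98*b - 4.07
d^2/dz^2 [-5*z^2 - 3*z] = -10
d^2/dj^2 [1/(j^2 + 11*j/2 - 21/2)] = 4*(-4*j^2 - 22*j + (4*j + 11)^2 + 42)/(2*j^2 + 11*j - 21)^3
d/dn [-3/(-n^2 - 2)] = -6*n/(n^2 + 2)^2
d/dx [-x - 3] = -1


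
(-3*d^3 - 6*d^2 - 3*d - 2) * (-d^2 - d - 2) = 3*d^5 + 9*d^4 + 15*d^3 + 17*d^2 + 8*d + 4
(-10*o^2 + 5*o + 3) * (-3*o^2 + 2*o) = 30*o^4 - 35*o^3 + o^2 + 6*o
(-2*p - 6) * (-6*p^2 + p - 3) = 12*p^3 + 34*p^2 + 18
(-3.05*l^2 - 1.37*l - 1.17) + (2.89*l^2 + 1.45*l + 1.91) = -0.16*l^2 + 0.0799999999999998*l + 0.74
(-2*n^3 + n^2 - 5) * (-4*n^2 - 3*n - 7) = 8*n^5 + 2*n^4 + 11*n^3 + 13*n^2 + 15*n + 35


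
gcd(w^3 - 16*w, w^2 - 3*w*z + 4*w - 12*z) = w + 4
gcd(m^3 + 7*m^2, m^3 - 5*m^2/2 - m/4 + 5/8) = 1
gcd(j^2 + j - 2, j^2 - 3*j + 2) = j - 1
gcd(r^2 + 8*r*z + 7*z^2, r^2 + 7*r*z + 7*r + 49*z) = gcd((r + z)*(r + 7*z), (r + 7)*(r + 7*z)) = r + 7*z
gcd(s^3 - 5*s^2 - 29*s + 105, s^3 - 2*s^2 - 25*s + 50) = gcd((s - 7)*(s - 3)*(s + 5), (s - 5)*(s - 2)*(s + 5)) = s + 5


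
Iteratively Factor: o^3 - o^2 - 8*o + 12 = (o + 3)*(o^2 - 4*o + 4) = (o - 2)*(o + 3)*(o - 2)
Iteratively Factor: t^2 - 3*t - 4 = (t + 1)*(t - 4)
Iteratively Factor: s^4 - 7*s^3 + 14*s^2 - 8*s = (s - 2)*(s^3 - 5*s^2 + 4*s) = s*(s - 2)*(s^2 - 5*s + 4) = s*(s - 2)*(s - 1)*(s - 4)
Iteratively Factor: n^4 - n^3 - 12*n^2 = (n)*(n^3 - n^2 - 12*n) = n*(n - 4)*(n^2 + 3*n) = n^2*(n - 4)*(n + 3)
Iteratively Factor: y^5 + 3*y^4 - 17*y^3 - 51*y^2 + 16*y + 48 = (y - 4)*(y^4 + 7*y^3 + 11*y^2 - 7*y - 12) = (y - 4)*(y + 3)*(y^3 + 4*y^2 - y - 4) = (y - 4)*(y + 3)*(y + 4)*(y^2 - 1) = (y - 4)*(y - 1)*(y + 3)*(y + 4)*(y + 1)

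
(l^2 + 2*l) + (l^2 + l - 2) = 2*l^2 + 3*l - 2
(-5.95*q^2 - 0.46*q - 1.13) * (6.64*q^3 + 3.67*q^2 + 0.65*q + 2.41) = -39.508*q^5 - 24.8909*q^4 - 13.0589*q^3 - 18.7856*q^2 - 1.8431*q - 2.7233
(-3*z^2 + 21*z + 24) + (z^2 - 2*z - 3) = -2*z^2 + 19*z + 21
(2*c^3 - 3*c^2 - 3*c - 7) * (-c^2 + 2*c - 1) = -2*c^5 + 7*c^4 - 5*c^3 + 4*c^2 - 11*c + 7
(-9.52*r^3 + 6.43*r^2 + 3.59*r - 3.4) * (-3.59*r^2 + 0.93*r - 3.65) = 34.1768*r^5 - 31.9373*r^4 + 27.8398*r^3 - 7.9248*r^2 - 16.2655*r + 12.41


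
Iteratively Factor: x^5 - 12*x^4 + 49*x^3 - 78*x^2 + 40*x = (x)*(x^4 - 12*x^3 + 49*x^2 - 78*x + 40) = x*(x - 5)*(x^3 - 7*x^2 + 14*x - 8) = x*(x - 5)*(x - 4)*(x^2 - 3*x + 2) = x*(x - 5)*(x - 4)*(x - 2)*(x - 1)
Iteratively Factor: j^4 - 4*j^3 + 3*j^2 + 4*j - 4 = (j + 1)*(j^3 - 5*j^2 + 8*j - 4) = (j - 2)*(j + 1)*(j^2 - 3*j + 2) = (j - 2)^2*(j + 1)*(j - 1)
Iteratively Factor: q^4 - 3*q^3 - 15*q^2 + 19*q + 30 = (q - 5)*(q^3 + 2*q^2 - 5*q - 6) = (q - 5)*(q + 3)*(q^2 - q - 2) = (q - 5)*(q - 2)*(q + 3)*(q + 1)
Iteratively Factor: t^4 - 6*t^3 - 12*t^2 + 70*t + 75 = (t - 5)*(t^3 - t^2 - 17*t - 15) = (t - 5)^2*(t^2 + 4*t + 3) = (t - 5)^2*(t + 1)*(t + 3)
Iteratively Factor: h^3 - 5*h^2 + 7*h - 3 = (h - 1)*(h^2 - 4*h + 3) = (h - 3)*(h - 1)*(h - 1)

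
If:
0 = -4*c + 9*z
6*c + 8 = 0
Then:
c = -4/3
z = -16/27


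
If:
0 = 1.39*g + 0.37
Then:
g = -0.27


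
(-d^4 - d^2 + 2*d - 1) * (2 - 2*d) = 2*d^5 - 2*d^4 + 2*d^3 - 6*d^2 + 6*d - 2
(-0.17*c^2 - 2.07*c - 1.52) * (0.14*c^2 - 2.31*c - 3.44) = -0.0238*c^4 + 0.1029*c^3 + 5.1537*c^2 + 10.632*c + 5.2288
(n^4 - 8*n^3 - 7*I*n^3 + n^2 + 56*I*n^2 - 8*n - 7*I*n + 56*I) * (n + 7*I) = n^5 - 8*n^4 + 50*n^3 - 400*n^2 + 49*n - 392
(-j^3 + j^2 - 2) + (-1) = -j^3 + j^2 - 3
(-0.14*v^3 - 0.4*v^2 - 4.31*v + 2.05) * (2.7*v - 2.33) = -0.378*v^4 - 0.7538*v^3 - 10.705*v^2 + 15.5773*v - 4.7765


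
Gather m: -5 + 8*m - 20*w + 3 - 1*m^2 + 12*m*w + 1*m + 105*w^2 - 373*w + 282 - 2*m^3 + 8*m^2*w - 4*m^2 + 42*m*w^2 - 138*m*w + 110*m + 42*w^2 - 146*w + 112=-2*m^3 + m^2*(8*w - 5) + m*(42*w^2 - 126*w + 119) + 147*w^2 - 539*w + 392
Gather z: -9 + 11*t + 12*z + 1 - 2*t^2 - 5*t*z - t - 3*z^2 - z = -2*t^2 + 10*t - 3*z^2 + z*(11 - 5*t) - 8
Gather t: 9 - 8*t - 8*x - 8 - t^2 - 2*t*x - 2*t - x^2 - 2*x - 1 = -t^2 + t*(-2*x - 10) - x^2 - 10*x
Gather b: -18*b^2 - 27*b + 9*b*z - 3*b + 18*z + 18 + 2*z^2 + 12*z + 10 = -18*b^2 + b*(9*z - 30) + 2*z^2 + 30*z + 28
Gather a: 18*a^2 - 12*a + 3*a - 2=18*a^2 - 9*a - 2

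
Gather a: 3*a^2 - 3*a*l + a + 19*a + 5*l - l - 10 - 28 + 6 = 3*a^2 + a*(20 - 3*l) + 4*l - 32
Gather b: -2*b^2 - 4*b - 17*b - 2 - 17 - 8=-2*b^2 - 21*b - 27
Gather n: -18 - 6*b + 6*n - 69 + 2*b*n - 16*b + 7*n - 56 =-22*b + n*(2*b + 13) - 143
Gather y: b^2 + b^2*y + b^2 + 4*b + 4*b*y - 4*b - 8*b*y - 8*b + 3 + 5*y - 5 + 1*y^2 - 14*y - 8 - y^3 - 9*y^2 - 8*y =2*b^2 - 8*b - y^3 - 8*y^2 + y*(b^2 - 4*b - 17) - 10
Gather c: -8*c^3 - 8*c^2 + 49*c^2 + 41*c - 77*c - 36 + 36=-8*c^3 + 41*c^2 - 36*c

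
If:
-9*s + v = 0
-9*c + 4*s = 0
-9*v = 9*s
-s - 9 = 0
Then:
No Solution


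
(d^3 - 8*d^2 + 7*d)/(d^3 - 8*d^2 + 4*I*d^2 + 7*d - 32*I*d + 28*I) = d/(d + 4*I)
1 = 1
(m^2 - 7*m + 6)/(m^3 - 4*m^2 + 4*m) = (m^2 - 7*m + 6)/(m*(m^2 - 4*m + 4))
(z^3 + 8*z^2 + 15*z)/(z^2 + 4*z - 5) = z*(z + 3)/(z - 1)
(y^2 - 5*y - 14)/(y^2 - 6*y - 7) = (y + 2)/(y + 1)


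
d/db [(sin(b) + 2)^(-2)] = -2*cos(b)/(sin(b) + 2)^3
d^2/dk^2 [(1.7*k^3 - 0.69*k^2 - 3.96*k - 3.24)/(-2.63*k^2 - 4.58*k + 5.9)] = (-1.4210854715202e-14*k^5 - 85.9183640000001*k^3 + 474.329316*k^2 + 247.784496*k + 498.529272)/(18.191447*k^6 + 95.038206*k^5 + 43.074666*k^4 - 330.335248*k^3 - 96.6313800000001*k^2 + 478.2894*k - 205.379)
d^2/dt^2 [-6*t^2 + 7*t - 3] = -12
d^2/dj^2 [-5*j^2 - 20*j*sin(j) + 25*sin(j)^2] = 20*j*sin(j) - 100*sin(j)^2 - 40*cos(j) + 40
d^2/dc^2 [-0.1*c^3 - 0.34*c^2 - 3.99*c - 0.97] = -0.6*c - 0.68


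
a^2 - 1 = (a - 1)*(a + 1)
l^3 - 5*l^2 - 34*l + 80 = (l - 8)*(l - 2)*(l + 5)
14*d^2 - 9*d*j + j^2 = (-7*d + j)*(-2*d + j)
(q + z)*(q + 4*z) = q^2 + 5*q*z + 4*z^2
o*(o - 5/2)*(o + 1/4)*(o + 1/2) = o^4 - 7*o^3/4 - 7*o^2/4 - 5*o/16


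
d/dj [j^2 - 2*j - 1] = 2*j - 2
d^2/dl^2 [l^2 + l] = 2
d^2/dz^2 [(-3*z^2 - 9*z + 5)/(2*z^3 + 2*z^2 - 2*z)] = (-3*z^6 - 27*z^5 - 6*z^4 + 19*z^3 - 15*z + 5)/(z^3*(z^6 + 3*z^5 - 5*z^3 + 3*z - 1))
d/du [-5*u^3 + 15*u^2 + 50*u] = -15*u^2 + 30*u + 50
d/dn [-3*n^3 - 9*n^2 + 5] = 9*n*(-n - 2)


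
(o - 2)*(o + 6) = o^2 + 4*o - 12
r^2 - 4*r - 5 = (r - 5)*(r + 1)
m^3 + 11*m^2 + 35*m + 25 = (m + 1)*(m + 5)^2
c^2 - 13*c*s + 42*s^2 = (c - 7*s)*(c - 6*s)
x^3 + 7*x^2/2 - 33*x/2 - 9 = (x - 3)*(x + 1/2)*(x + 6)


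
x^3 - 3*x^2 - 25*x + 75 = (x - 5)*(x - 3)*(x + 5)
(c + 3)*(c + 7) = c^2 + 10*c + 21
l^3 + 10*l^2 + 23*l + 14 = (l + 1)*(l + 2)*(l + 7)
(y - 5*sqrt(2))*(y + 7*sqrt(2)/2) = y^2 - 3*sqrt(2)*y/2 - 35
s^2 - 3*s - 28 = (s - 7)*(s + 4)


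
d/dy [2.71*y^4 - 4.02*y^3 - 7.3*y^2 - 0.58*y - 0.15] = 10.84*y^3 - 12.06*y^2 - 14.6*y - 0.58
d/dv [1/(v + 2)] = -1/(v + 2)^2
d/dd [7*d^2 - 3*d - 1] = 14*d - 3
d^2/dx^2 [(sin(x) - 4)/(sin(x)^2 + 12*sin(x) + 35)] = (-sin(x)^5 + 28*sin(x)^4 + 356*sin(x)^3 + 412*sin(x)^2 - 3403*sin(x) - 1712)/(sin(x)^2 + 12*sin(x) + 35)^3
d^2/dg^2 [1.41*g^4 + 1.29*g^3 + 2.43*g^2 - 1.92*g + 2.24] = 16.92*g^2 + 7.74*g + 4.86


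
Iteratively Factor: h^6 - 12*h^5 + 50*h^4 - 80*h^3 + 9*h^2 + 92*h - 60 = (h - 2)*(h^5 - 10*h^4 + 30*h^3 - 20*h^2 - 31*h + 30) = (h - 5)*(h - 2)*(h^4 - 5*h^3 + 5*h^2 + 5*h - 6) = (h - 5)*(h - 3)*(h - 2)*(h^3 - 2*h^2 - h + 2) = (h - 5)*(h - 3)*(h - 2)*(h - 1)*(h^2 - h - 2) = (h - 5)*(h - 3)*(h - 2)^2*(h - 1)*(h + 1)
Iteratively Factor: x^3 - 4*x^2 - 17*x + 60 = (x - 5)*(x^2 + x - 12) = (x - 5)*(x - 3)*(x + 4)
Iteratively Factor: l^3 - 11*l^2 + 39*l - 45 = (l - 5)*(l^2 - 6*l + 9) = (l - 5)*(l - 3)*(l - 3)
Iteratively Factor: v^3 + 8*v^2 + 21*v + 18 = (v + 2)*(v^2 + 6*v + 9) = (v + 2)*(v + 3)*(v + 3)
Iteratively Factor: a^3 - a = (a + 1)*(a^2 - a) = a*(a + 1)*(a - 1)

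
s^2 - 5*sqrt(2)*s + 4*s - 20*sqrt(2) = (s + 4)*(s - 5*sqrt(2))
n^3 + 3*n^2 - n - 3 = (n - 1)*(n + 1)*(n + 3)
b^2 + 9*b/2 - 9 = (b - 3/2)*(b + 6)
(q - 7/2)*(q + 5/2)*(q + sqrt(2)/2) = q^3 - q^2 + sqrt(2)*q^2/2 - 35*q/4 - sqrt(2)*q/2 - 35*sqrt(2)/8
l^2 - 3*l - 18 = (l - 6)*(l + 3)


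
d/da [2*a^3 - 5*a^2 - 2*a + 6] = 6*a^2 - 10*a - 2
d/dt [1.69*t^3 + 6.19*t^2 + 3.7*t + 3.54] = 5.07*t^2 + 12.38*t + 3.7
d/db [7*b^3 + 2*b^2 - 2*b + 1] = 21*b^2 + 4*b - 2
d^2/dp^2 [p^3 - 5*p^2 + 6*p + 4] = 6*p - 10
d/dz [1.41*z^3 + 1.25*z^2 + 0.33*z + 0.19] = 4.23*z^2 + 2.5*z + 0.33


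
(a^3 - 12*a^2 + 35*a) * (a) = a^4 - 12*a^3 + 35*a^2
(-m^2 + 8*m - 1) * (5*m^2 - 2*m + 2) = -5*m^4 + 42*m^3 - 23*m^2 + 18*m - 2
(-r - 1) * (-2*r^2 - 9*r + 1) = 2*r^3 + 11*r^2 + 8*r - 1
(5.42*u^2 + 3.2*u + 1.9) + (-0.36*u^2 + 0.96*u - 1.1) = 5.06*u^2 + 4.16*u + 0.8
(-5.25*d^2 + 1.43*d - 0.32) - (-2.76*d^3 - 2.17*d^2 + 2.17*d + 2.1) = 2.76*d^3 - 3.08*d^2 - 0.74*d - 2.42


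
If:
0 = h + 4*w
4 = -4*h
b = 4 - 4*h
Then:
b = 8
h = -1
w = 1/4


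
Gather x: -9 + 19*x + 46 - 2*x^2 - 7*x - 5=-2*x^2 + 12*x + 32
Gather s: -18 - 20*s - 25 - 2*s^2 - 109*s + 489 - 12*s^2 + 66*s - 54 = -14*s^2 - 63*s + 392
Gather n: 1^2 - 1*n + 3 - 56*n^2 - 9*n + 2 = -56*n^2 - 10*n + 6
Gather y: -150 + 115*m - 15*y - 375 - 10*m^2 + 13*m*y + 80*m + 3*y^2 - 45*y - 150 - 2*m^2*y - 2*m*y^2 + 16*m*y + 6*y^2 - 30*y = -10*m^2 + 195*m + y^2*(9 - 2*m) + y*(-2*m^2 + 29*m - 90) - 675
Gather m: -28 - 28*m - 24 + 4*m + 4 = -24*m - 48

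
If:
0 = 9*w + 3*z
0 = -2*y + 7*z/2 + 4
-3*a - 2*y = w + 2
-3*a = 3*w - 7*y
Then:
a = -422/591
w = 80/197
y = -26/197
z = -240/197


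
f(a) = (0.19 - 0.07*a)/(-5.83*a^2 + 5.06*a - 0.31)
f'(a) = (0.19 - 0.07*a)*(11.66*a - 5.06)/(-5.83*a^2 + 5.06*a - 0.31)^2 - 0.07/(-5.83*a^2 + 5.06*a - 0.31) = (-0.4081*a^2 + 2.2154*a - 0.9397)/(33.9889*a^4 - 58.9996*a^3 + 29.2182*a^2 - 3.1372*a + 0.0961)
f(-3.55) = -0.00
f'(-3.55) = -0.00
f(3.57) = 0.00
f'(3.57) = 0.00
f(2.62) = -0.00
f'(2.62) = 0.00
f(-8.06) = -0.00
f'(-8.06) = -0.00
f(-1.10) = -0.02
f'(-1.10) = -0.02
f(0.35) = 0.22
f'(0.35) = -0.38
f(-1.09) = -0.02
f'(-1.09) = -0.02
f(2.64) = -0.00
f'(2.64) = 0.00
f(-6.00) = -0.00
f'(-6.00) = -0.00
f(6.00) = 0.00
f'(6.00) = -0.00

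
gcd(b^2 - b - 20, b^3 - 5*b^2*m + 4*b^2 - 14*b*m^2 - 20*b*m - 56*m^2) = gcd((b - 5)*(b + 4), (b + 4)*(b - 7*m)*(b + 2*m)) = b + 4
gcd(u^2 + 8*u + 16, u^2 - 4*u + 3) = 1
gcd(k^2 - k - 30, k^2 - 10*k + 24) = k - 6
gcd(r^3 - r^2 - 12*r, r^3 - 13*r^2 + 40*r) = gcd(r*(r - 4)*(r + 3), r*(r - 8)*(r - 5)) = r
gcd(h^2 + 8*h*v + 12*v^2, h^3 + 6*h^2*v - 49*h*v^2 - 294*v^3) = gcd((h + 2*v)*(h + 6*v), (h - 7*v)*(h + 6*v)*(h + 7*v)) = h + 6*v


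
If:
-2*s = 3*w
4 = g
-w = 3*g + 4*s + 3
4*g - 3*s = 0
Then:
No Solution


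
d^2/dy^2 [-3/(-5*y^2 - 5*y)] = 6*(-y*(y + 1) + (2*y + 1)^2)/(5*y^3*(y + 1)^3)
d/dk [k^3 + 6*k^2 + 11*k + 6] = 3*k^2 + 12*k + 11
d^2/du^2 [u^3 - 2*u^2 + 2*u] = 6*u - 4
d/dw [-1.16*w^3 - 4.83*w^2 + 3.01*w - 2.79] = -3.48*w^2 - 9.66*w + 3.01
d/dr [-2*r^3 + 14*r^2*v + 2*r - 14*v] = -6*r^2 + 28*r*v + 2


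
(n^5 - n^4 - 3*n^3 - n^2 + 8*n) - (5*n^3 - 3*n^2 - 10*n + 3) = n^5 - n^4 - 8*n^3 + 2*n^2 + 18*n - 3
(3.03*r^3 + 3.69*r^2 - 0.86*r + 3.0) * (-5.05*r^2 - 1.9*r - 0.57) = -15.3015*r^5 - 24.3915*r^4 - 4.3951*r^3 - 15.6193*r^2 - 5.2098*r - 1.71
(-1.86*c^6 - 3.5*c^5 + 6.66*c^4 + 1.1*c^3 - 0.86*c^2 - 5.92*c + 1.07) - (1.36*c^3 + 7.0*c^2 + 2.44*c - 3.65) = -1.86*c^6 - 3.5*c^5 + 6.66*c^4 - 0.26*c^3 - 7.86*c^2 - 8.36*c + 4.72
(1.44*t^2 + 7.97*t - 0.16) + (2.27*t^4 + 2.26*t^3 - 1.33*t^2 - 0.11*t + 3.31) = 2.27*t^4 + 2.26*t^3 + 0.11*t^2 + 7.86*t + 3.15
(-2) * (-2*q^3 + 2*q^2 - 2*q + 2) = 4*q^3 - 4*q^2 + 4*q - 4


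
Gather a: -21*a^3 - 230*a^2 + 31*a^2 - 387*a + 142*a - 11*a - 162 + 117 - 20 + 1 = -21*a^3 - 199*a^2 - 256*a - 64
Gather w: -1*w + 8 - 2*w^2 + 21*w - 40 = -2*w^2 + 20*w - 32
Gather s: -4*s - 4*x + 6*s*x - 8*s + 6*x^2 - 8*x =s*(6*x - 12) + 6*x^2 - 12*x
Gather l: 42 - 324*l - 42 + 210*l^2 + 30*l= 210*l^2 - 294*l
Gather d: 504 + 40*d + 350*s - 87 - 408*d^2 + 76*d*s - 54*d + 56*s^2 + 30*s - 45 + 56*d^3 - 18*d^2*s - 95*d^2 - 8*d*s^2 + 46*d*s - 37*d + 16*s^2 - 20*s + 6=56*d^3 + d^2*(-18*s - 503) + d*(-8*s^2 + 122*s - 51) + 72*s^2 + 360*s + 378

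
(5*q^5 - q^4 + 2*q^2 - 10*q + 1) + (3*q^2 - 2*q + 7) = 5*q^5 - q^4 + 5*q^2 - 12*q + 8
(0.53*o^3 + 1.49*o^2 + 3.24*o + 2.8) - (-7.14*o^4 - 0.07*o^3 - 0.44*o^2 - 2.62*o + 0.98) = 7.14*o^4 + 0.6*o^3 + 1.93*o^2 + 5.86*o + 1.82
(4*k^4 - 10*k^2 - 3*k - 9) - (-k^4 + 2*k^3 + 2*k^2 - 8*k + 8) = 5*k^4 - 2*k^3 - 12*k^2 + 5*k - 17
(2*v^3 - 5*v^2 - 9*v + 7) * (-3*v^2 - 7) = -6*v^5 + 15*v^4 + 13*v^3 + 14*v^2 + 63*v - 49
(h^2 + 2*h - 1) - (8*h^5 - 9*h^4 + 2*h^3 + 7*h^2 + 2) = -8*h^5 + 9*h^4 - 2*h^3 - 6*h^2 + 2*h - 3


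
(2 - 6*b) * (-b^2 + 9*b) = 6*b^3 - 56*b^2 + 18*b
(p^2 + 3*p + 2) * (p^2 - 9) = p^4 + 3*p^3 - 7*p^2 - 27*p - 18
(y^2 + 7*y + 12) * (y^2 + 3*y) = y^4 + 10*y^3 + 33*y^2 + 36*y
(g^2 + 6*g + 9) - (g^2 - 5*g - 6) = 11*g + 15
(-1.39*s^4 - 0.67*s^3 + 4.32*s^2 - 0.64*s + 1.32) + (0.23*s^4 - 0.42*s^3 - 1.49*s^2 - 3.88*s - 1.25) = -1.16*s^4 - 1.09*s^3 + 2.83*s^2 - 4.52*s + 0.0700000000000001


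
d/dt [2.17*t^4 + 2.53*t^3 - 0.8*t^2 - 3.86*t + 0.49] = 8.68*t^3 + 7.59*t^2 - 1.6*t - 3.86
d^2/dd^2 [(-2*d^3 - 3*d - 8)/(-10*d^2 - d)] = 4*(151*d^3 + 1200*d^2 + 120*d + 4)/(d^3*(1000*d^3 + 300*d^2 + 30*d + 1))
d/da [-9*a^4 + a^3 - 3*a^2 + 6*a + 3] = -36*a^3 + 3*a^2 - 6*a + 6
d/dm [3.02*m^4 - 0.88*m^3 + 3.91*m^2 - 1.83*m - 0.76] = 12.08*m^3 - 2.64*m^2 + 7.82*m - 1.83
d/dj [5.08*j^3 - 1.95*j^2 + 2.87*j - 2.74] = 15.24*j^2 - 3.9*j + 2.87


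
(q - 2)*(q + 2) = q^2 - 4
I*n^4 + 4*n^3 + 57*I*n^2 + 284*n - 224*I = (n - 7*I)*(n - 4*I)*(n + 8*I)*(I*n + 1)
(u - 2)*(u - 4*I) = u^2 - 2*u - 4*I*u + 8*I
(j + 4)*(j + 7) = j^2 + 11*j + 28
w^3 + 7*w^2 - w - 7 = (w - 1)*(w + 1)*(w + 7)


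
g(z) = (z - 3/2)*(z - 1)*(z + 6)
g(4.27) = 93.02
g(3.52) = 48.46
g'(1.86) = 9.90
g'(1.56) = 4.72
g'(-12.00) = 334.50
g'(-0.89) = -17.35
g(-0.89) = 23.08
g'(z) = (z - 3/2)*(z - 1) + (z - 3/2)*(z + 6) + (z - 1)*(z + 6) = 3*z^2 + 7*z - 27/2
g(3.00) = 27.00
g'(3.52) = 48.31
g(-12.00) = -1053.00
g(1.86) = 2.43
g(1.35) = -0.39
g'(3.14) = 38.06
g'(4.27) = 71.09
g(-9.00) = -315.00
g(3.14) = 32.08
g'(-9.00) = 166.50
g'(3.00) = 34.50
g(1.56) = 0.25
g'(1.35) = 1.42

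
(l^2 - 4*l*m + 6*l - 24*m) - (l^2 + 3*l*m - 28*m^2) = -7*l*m + 6*l + 28*m^2 - 24*m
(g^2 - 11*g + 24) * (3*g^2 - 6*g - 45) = 3*g^4 - 39*g^3 + 93*g^2 + 351*g - 1080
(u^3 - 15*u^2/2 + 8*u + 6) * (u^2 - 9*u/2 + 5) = u^5 - 12*u^4 + 187*u^3/4 - 135*u^2/2 + 13*u + 30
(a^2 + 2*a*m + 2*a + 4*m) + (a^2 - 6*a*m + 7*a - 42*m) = 2*a^2 - 4*a*m + 9*a - 38*m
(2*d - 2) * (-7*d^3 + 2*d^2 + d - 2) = -14*d^4 + 18*d^3 - 2*d^2 - 6*d + 4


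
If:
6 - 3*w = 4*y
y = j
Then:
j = y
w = 2 - 4*y/3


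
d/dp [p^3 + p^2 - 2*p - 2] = 3*p^2 + 2*p - 2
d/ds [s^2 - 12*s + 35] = 2*s - 12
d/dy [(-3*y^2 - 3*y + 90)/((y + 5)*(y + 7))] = 3*(-11*y^2 - 130*y - 395)/(y^4 + 24*y^3 + 214*y^2 + 840*y + 1225)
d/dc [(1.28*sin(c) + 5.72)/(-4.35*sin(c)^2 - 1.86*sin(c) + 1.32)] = (5.568*sin(c)^2 + 49.764*sin(c) + 12.3288)*cos(c)/(18.9225*sin(c)^4 + 16.182*sin(c)^3 - 8.0244*sin(c)^2 - 4.9104*sin(c) + 1.7424)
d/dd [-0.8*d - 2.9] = -0.800000000000000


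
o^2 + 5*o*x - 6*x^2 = (o - x)*(o + 6*x)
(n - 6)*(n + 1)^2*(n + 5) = n^4 + n^3 - 31*n^2 - 61*n - 30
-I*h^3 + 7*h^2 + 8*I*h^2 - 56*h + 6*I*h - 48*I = (h - 8)*(h + 6*I)*(-I*h + 1)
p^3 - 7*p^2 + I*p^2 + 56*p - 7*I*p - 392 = (p - 7)*(p - 7*I)*(p + 8*I)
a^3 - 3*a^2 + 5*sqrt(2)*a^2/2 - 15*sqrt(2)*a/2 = a*(a - 3)*(a + 5*sqrt(2)/2)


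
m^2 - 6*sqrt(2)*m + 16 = (m - 4*sqrt(2))*(m - 2*sqrt(2))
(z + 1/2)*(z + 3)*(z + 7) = z^3 + 21*z^2/2 + 26*z + 21/2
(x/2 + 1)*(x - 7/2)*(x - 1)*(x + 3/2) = x^4/2 - x^3/2 - 37*x^2/8 - 5*x/8 + 21/4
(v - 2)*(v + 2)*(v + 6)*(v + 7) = v^4 + 13*v^3 + 38*v^2 - 52*v - 168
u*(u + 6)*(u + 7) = u^3 + 13*u^2 + 42*u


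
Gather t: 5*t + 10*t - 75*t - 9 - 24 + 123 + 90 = 180 - 60*t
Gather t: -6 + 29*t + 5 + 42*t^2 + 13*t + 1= 42*t^2 + 42*t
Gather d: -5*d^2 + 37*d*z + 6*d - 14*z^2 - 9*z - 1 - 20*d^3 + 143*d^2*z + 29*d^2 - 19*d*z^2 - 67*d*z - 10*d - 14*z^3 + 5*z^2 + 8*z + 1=-20*d^3 + d^2*(143*z + 24) + d*(-19*z^2 - 30*z - 4) - 14*z^3 - 9*z^2 - z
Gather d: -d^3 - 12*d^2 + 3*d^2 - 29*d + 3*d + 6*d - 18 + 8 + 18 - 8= -d^3 - 9*d^2 - 20*d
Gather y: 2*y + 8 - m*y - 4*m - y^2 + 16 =-4*m - y^2 + y*(2 - m) + 24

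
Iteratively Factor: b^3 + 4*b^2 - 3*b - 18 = (b + 3)*(b^2 + b - 6) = (b - 2)*(b + 3)*(b + 3)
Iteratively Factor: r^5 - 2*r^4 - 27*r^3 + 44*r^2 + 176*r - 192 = (r - 4)*(r^4 + 2*r^3 - 19*r^2 - 32*r + 48) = (r - 4)*(r + 4)*(r^3 - 2*r^2 - 11*r + 12) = (r - 4)^2*(r + 4)*(r^2 + 2*r - 3) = (r - 4)^2*(r - 1)*(r + 4)*(r + 3)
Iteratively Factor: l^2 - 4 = (l + 2)*(l - 2)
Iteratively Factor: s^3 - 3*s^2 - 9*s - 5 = (s + 1)*(s^2 - 4*s - 5) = (s + 1)^2*(s - 5)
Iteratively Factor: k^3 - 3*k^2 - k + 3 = (k - 1)*(k^2 - 2*k - 3) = (k - 3)*(k - 1)*(k + 1)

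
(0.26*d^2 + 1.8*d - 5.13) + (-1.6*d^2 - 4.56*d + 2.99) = -1.34*d^2 - 2.76*d - 2.14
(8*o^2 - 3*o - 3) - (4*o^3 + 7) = -4*o^3 + 8*o^2 - 3*o - 10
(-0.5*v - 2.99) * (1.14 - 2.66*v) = 1.33*v^2 + 7.3834*v - 3.4086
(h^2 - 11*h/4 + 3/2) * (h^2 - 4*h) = h^4 - 27*h^3/4 + 25*h^2/2 - 6*h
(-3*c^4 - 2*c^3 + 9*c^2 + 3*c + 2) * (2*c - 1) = -6*c^5 - c^4 + 20*c^3 - 3*c^2 + c - 2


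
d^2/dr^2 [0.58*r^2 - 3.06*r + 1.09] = 1.16000000000000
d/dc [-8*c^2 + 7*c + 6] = 7 - 16*c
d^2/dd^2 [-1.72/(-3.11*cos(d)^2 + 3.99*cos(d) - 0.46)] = (-66.544048*(1 - cos(d)^2)^2 + 64.029924*cos(d)^3 - 50.812068*cos(d)^2 - 131.216736*cos(d) + 116.387928)/(3.11*cos(d)^2 - 3.99*cos(d) + 0.46)^3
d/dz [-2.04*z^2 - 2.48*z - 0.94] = -4.08*z - 2.48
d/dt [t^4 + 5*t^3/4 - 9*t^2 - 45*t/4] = 4*t^3 + 15*t^2/4 - 18*t - 45/4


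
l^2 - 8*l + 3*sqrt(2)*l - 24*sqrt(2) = (l - 8)*(l + 3*sqrt(2))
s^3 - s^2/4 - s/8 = s*(s - 1/2)*(s + 1/4)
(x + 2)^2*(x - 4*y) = x^3 - 4*x^2*y + 4*x^2 - 16*x*y + 4*x - 16*y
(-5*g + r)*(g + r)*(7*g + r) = -35*g^3 - 33*g^2*r + 3*g*r^2 + r^3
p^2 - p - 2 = (p - 2)*(p + 1)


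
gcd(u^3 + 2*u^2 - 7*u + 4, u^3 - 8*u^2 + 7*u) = u - 1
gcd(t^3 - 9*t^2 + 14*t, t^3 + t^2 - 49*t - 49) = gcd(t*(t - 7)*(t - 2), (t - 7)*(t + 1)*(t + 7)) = t - 7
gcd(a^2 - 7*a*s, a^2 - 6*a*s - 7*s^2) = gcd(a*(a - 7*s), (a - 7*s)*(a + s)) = -a + 7*s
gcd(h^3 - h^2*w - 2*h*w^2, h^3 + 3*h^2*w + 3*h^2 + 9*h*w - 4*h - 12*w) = 1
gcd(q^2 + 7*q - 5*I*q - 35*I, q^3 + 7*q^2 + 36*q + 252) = q + 7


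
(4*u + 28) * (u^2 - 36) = 4*u^3 + 28*u^2 - 144*u - 1008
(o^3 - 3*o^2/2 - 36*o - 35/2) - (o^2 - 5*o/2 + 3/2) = o^3 - 5*o^2/2 - 67*o/2 - 19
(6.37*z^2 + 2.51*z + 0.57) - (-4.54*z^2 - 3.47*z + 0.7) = 10.91*z^2 + 5.98*z - 0.13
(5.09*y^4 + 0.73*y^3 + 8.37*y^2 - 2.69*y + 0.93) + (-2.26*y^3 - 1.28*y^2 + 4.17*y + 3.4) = 5.09*y^4 - 1.53*y^3 + 7.09*y^2 + 1.48*y + 4.33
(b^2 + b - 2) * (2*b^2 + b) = 2*b^4 + 3*b^3 - 3*b^2 - 2*b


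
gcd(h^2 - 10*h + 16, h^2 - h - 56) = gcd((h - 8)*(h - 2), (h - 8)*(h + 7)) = h - 8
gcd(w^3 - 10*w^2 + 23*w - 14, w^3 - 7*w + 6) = w^2 - 3*w + 2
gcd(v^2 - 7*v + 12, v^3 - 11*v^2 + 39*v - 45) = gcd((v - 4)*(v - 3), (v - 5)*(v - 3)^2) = v - 3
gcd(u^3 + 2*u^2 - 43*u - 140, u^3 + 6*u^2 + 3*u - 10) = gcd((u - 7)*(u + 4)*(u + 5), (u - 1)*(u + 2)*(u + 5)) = u + 5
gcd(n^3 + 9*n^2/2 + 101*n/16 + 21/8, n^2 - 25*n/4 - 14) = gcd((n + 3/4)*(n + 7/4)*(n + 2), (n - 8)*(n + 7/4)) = n + 7/4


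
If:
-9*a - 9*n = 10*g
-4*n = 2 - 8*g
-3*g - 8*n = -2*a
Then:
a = -53/454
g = 45/227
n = -47/454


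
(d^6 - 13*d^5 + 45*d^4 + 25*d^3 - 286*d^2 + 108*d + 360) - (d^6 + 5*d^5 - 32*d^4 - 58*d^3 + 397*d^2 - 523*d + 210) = -18*d^5 + 77*d^4 + 83*d^3 - 683*d^2 + 631*d + 150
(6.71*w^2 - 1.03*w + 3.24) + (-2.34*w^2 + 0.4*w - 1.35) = 4.37*w^2 - 0.63*w + 1.89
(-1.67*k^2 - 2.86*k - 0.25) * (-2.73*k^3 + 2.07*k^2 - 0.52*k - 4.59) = 4.5591*k^5 + 4.3509*k^4 - 4.3693*k^3 + 8.635*k^2 + 13.2574*k + 1.1475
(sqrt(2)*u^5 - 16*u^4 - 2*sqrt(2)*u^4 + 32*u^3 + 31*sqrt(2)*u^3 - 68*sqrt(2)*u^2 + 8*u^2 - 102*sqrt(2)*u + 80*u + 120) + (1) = sqrt(2)*u^5 - 16*u^4 - 2*sqrt(2)*u^4 + 32*u^3 + 31*sqrt(2)*u^3 - 68*sqrt(2)*u^2 + 8*u^2 - 102*sqrt(2)*u + 80*u + 121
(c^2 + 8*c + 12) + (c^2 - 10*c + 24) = 2*c^2 - 2*c + 36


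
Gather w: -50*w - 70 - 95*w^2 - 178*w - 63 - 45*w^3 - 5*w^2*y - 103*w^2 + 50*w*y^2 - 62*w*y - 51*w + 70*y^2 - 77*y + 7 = -45*w^3 + w^2*(-5*y - 198) + w*(50*y^2 - 62*y - 279) + 70*y^2 - 77*y - 126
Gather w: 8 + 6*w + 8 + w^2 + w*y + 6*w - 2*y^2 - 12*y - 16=w^2 + w*(y + 12) - 2*y^2 - 12*y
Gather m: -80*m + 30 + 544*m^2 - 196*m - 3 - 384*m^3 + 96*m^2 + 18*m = -384*m^3 + 640*m^2 - 258*m + 27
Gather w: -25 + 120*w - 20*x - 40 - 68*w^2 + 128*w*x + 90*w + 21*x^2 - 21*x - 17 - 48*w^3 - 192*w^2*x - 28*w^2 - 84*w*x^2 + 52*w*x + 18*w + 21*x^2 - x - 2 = -48*w^3 + w^2*(-192*x - 96) + w*(-84*x^2 + 180*x + 228) + 42*x^2 - 42*x - 84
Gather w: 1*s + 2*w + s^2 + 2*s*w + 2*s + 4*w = s^2 + 3*s + w*(2*s + 6)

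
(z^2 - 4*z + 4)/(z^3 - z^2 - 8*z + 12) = 1/(z + 3)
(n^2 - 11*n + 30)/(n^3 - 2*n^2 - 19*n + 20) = (n - 6)/(n^2 + 3*n - 4)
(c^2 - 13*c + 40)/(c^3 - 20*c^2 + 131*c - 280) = 1/(c - 7)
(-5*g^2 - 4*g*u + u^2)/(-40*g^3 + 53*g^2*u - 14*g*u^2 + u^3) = (g + u)/(8*g^2 - 9*g*u + u^2)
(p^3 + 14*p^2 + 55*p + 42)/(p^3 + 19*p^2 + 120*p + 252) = (p + 1)/(p + 6)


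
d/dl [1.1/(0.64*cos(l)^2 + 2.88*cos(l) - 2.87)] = (1.408*cos(l) + 3.168)*sin(l)/(0.64*cos(l)^2 + 2.88*cos(l) - 2.87)^2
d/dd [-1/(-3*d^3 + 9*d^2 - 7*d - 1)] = (-9*d^2 + 18*d - 7)/(3*d^3 - 9*d^2 + 7*d + 1)^2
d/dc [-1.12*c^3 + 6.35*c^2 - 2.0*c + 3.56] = -3.36*c^2 + 12.7*c - 2.0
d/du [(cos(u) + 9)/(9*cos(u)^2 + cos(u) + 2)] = (-9*sin(u)^2 + 162*cos(u) + 16)*sin(u)/(9*cos(u)^2 + cos(u) + 2)^2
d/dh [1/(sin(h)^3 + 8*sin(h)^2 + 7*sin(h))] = (-16*sin(h) + 3*cos(h)^2 - 10)*cos(h)/((sin(h)^2 + 8*sin(h) + 7)^2*sin(h)^2)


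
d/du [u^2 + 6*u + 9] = 2*u + 6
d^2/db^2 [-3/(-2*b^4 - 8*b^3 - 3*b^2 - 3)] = 6*(4*b^2*(4*b^2 + 12*b + 3)^2 - 3*(4*b^2 + 8*b + 1)*(2*b^4 + 8*b^3 + 3*b^2 + 3))/(2*b^4 + 8*b^3 + 3*b^2 + 3)^3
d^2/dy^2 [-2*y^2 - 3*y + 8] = -4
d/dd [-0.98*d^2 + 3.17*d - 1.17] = 3.17 - 1.96*d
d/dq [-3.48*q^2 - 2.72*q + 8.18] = -6.96*q - 2.72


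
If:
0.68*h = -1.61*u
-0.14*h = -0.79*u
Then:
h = 0.00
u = 0.00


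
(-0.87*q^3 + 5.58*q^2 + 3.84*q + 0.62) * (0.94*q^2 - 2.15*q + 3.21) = -0.8178*q^5 + 7.1157*q^4 - 11.1801*q^3 + 10.2386*q^2 + 10.9934*q + 1.9902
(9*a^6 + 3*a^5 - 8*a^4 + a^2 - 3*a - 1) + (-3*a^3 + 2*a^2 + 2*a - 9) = 9*a^6 + 3*a^5 - 8*a^4 - 3*a^3 + 3*a^2 - a - 10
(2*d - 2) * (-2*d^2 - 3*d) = -4*d^3 - 2*d^2 + 6*d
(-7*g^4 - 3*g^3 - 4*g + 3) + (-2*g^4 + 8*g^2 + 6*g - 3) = -9*g^4 - 3*g^3 + 8*g^2 + 2*g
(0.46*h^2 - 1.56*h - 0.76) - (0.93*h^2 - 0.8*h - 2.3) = -0.47*h^2 - 0.76*h + 1.54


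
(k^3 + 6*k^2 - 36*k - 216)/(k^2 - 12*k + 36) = (k^2 + 12*k + 36)/(k - 6)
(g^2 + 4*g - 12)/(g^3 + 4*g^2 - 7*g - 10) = (g + 6)/(g^2 + 6*g + 5)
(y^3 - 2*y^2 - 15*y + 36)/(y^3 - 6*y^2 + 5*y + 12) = (y^2 + y - 12)/(y^2 - 3*y - 4)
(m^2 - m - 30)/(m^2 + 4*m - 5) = (m - 6)/(m - 1)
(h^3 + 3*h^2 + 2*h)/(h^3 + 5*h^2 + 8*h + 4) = h/(h + 2)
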